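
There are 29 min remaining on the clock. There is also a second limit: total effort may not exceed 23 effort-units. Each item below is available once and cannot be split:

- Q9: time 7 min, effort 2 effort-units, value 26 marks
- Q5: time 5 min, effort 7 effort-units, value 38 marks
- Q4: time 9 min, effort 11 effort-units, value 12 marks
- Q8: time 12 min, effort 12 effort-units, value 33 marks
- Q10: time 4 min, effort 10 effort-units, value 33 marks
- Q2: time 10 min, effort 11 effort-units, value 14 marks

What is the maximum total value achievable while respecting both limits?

Feasible sets respecting both limits:
- Q9+Q5+Q8: time 24, effort 21, value 97
- Q9+Q5+Q10: time 16, effort 19, value 97
- Q9+Q5+Q2: time 22, effort 20, value 78
Best: 97 marks.

97 marks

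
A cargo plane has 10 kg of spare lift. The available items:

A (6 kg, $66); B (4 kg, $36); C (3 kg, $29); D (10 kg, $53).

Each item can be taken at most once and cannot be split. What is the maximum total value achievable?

Check high-value combinations within 10 kg:
- A+B: weight 6+4=10, value 66+36=102
- A+C: weight 6+3=9, value 66+29=95
- A: weight 6, value 66
Best: $102.

$102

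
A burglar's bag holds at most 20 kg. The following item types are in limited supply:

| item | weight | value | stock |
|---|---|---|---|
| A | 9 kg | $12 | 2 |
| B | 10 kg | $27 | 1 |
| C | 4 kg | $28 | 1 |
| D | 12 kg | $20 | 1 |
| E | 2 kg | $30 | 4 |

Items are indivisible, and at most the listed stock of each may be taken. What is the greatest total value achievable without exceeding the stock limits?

$148

Best selections within weight 20 and stock limits:
- 1×C + 4×E: weight 12, value 148
- 1×B + 4×E: weight 18, value 147
- 1×B + 1×C + 3×E: weight 20, value 145
Best: $148.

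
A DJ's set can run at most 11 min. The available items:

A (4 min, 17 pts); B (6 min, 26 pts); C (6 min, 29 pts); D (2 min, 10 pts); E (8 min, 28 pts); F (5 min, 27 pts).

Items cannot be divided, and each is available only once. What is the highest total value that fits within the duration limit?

56 pts

This is a 0/1 knapsack; check combinations near the capacity.
- C+F: duration 6+5=11, value 29+27=56
- A+D+F: duration 4+2+5=11, value 17+10+27=54
- B+F: duration 6+5=11, value 26+27=53
- A+C: duration 4+6=10, value 17+29=46
- A+F: duration 4+5=9, value 17+27=44
Best: 56 pts.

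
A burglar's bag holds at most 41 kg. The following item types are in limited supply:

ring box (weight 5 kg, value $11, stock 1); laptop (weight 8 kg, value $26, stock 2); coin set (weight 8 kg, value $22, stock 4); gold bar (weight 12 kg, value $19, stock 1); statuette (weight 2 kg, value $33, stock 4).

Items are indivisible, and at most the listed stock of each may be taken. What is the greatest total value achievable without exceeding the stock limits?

$228

Top feasible selections:
- 2×laptop + 2×coin set + 4×statuette: weight 40, value 228
- 1×laptop + 3×coin set + 4×statuette: weight 40, value 224
- 4×coin set + 4×statuette: weight 40, value 220
- 1×ring box + 2×laptop + 1×coin set + 4×statuette: weight 37, value 217
Best: $228.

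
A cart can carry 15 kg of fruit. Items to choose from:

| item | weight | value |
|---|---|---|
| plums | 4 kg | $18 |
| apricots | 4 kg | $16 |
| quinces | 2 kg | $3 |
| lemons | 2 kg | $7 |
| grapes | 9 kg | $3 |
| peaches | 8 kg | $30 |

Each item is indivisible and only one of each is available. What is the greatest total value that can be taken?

$55

Check high-value combinations within 15 kg:
- plums+lemons+peaches: weight 4+2+8=14, value 18+7+30=55
- apricots+lemons+peaches: weight 4+2+8=14, value 16+7+30=53
- plums+quinces+peaches: weight 4+2+8=14, value 18+3+30=51
Best: $55.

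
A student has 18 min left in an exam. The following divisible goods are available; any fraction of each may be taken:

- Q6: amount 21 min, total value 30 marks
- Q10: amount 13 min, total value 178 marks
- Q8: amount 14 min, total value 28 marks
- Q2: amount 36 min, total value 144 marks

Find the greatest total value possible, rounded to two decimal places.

198.00

Take in order of value per unit:
- Q10 (178/13 per unit): all 13 → value 178, running total 178.00
- Q2 (144/36 per unit): 5 of 36 → value 5×144/36 = 20.0000, running total 198.00
Total 198.00.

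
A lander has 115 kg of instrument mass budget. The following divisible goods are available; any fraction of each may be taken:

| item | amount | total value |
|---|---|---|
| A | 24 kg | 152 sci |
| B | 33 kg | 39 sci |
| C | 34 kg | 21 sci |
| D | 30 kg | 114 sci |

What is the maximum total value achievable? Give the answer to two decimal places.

Take in order of value per unit:
- A (152/24 per unit): all 24 → value 152, running total 152.00
- D (114/30 per unit): all 30 → value 114, running total 266.00
- B (39/33 per unit): all 33 → value 39, running total 305.00
- C (21/34 per unit): 28 of 34 → value 28×21/34 = 17.2941, running total 322.29
Total 322.29.

322.29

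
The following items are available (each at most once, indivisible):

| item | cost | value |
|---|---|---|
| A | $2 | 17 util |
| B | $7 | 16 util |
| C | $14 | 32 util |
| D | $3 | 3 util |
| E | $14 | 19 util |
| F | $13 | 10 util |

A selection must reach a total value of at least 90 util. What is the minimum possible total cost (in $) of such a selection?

50

Subsets with value ≥ 90, sorted by total cost:
- A+B+C+E+F: cost 50, value 94
- A+B+C+D+E+F: cost 53, value 97
Minimum cost: 50 $.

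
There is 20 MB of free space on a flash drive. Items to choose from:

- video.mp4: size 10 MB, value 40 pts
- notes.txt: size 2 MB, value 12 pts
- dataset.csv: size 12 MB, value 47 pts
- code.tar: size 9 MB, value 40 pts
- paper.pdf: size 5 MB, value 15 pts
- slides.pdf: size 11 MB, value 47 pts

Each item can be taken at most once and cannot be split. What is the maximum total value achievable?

Check high-value combinations within 20 MB:
- code.tar+slides.pdf: size 9+11=20, value 40+47=87
- video.mp4+code.tar: size 10+9=19, value 40+40=80
- notes.txt+paper.pdf+slides.pdf: size 2+5+11=18, value 12+15+47=74
- notes.txt+dataset.csv+paper.pdf: size 2+12+5=19, value 12+47+15=74
Best: 87 pts.

87 pts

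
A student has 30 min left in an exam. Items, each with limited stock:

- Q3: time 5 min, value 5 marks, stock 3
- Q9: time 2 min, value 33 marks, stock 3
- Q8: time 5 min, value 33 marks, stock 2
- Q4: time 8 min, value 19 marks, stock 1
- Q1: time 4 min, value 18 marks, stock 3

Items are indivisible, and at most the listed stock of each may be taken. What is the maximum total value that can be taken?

Best selections within time 30 and stock limits:
- 3×Q9 + 2×Q8 + 3×Q1: time 28, value 219
- 1×Q3 + 3×Q9 + 2×Q8 + 2×Q1: time 29, value 206
Best: 219 marks.

219 marks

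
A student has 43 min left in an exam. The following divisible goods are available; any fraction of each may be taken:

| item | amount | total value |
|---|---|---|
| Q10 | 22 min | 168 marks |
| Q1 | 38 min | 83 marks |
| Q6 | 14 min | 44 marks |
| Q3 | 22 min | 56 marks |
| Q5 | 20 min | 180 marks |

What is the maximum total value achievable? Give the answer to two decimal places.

Take in order of value per unit:
- Q5 (180/20 per unit): all 20 → value 180, running total 180.00
- Q10 (168/22 per unit): all 22 → value 168, running total 348.00
- Q6 (44/14 per unit): 1 of 14 → value 1×44/14 = 3.1429, running total 351.14
Total 351.14.

351.14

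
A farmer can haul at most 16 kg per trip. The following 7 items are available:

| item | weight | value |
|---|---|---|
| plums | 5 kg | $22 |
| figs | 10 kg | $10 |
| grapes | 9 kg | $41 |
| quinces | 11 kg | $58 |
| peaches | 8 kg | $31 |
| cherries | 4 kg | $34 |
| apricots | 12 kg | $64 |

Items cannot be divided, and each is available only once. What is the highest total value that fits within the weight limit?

$98

Check high-value combinations within 16 kg:
- cherries+apricots: weight 4+12=16, value 34+64=98
- quinces+cherries: weight 11+4=15, value 58+34=92
- plums+quinces: weight 5+11=16, value 22+58=80
- grapes+cherries: weight 9+4=13, value 41+34=75
Best: $98.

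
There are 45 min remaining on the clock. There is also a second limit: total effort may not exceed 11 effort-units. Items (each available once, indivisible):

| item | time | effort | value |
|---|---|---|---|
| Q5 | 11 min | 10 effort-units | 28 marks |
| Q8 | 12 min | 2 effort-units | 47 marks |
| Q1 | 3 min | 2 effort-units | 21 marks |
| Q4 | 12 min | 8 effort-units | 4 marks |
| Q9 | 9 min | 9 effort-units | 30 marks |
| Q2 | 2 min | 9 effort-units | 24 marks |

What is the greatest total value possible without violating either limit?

77 marks

Feasible sets respecting both limits:
- Q8+Q9: time 21, effort 11, value 77
- Q8+Q2: time 14, effort 11, value 71
- Q8+Q1: time 15, effort 4, value 68
- Q8+Q4: time 24, effort 10, value 51
Best: 77 marks.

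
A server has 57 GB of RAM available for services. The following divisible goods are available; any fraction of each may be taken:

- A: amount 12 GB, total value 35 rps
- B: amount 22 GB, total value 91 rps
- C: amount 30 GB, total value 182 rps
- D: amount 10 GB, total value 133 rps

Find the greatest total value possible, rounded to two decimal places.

385.32

Take in order of value per unit:
- D (133/10 per unit): all 10 → value 133, running total 133.00
- C (182/30 per unit): all 30 → value 182, running total 315.00
- B (91/22 per unit): 17 of 22 → value 17×91/22 = 70.3182, running total 385.32
Total 385.32.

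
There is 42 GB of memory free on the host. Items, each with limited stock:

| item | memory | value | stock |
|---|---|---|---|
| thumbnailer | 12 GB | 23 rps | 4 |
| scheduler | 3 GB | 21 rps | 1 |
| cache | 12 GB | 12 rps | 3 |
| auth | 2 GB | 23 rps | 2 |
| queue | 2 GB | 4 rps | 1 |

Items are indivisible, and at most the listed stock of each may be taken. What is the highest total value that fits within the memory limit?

119 rps

Top feasible selections:
- 3×thumbnailer + 2×auth + 1×queue: memory 42, value 119
- 2×thumbnailer + 1×scheduler + 2×auth + 1×queue: memory 33, value 117
- 3×thumbnailer + 2×auth: memory 40, value 115
Best: 119 rps.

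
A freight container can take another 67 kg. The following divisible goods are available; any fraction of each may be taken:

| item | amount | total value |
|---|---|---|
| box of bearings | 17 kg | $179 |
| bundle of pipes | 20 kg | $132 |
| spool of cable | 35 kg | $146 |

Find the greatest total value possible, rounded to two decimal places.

436.14

Take in order of value per unit:
- box of bearings (179/17 per unit): all 17 → value 179, running total 179.00
- bundle of pipes (132/20 per unit): all 20 → value 132, running total 311.00
- spool of cable (146/35 per unit): 30 of 35 → value 30×146/35 = 125.1429, running total 436.14
Total 436.14.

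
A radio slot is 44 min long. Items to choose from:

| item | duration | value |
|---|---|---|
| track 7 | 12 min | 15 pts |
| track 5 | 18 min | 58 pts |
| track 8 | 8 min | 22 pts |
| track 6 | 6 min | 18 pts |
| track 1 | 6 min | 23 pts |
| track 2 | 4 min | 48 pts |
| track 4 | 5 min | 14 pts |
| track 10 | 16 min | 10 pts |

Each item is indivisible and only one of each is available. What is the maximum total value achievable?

This is a 0/1 knapsack; check combinations near the capacity.
- track 5+track 8+track 6+track 1+track 2: duration 18+8+6+6+4=42, value 58+22+18+23+48=169
- track 5+track 8+track 1+track 2+track 4: duration 18+8+6+4+5=41, value 58+22+23+48+14=165
- track 5+track 6+track 1+track 2+track 4: duration 18+6+6+4+5=39, value 58+18+23+48+14=161
Best: 169 pts.

169 pts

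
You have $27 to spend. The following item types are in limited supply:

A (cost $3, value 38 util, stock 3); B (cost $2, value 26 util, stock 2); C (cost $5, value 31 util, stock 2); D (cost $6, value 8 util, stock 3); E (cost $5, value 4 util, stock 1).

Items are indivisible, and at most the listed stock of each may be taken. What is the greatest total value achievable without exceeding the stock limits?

Best selections within cost 27 and stock limits:
- 3×A + 2×B + 2×C: cost 23, value 228
- 3×A + 1×B + 2×C + 1×D: cost 27, value 210
Best: 228 util.

228 util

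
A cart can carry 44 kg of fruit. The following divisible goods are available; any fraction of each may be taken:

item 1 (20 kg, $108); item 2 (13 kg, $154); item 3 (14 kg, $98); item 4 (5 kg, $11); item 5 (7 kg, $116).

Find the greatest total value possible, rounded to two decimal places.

Take in order of value per unit:
- item 5 (116/7 per unit): all 7 → value 116, running total 116.00
- item 2 (154/13 per unit): all 13 → value 154, running total 270.00
- item 3 (98/14 per unit): all 14 → value 98, running total 368.00
- item 1 (108/20 per unit): 10 of 20 → value 10×108/20 = 54.0000, running total 422.00
Total 422.00.

422.00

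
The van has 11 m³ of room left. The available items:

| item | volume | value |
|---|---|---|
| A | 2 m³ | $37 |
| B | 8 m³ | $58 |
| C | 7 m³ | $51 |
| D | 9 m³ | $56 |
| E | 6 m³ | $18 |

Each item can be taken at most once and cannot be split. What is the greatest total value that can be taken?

This is a 0/1 knapsack; check combinations near the capacity.
- A+B: volume 2+8=10, value 37+58=95
- A+D: volume 2+9=11, value 37+56=93
- A+C: volume 2+7=9, value 37+51=88
Best: $95.

$95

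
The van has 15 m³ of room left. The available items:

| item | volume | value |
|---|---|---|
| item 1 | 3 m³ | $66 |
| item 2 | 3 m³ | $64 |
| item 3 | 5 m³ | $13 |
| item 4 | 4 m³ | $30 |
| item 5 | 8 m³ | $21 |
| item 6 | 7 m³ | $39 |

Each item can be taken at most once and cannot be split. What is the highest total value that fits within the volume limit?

Check high-value combinations within 15 m³:
- item 1+item 2+item 3+item 4: volume 3+3+5+4=15, value 66+64+13+30=173
- item 1+item 2+item 6: volume 3+3+7=13, value 66+64+39=169
- item 1+item 2+item 4: volume 3+3+4=10, value 66+64+30=160
- item 1+item 2+item 5: volume 3+3+8=14, value 66+64+21=151
- item 1+item 2+item 3: volume 3+3+5=11, value 66+64+13=143
Best: $173.

$173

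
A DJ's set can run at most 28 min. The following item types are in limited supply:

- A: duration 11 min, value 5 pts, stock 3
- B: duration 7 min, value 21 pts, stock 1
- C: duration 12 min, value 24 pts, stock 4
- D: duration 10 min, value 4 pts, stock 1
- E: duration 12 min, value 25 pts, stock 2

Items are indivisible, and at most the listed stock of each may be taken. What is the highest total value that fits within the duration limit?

50 pts

Top feasible selections:
- 2×E: duration 24, value 50
- 1×C + 1×E: duration 24, value 49
- 2×C: duration 24, value 48
- 1×B + 1×E: duration 19, value 46
Best: 50 pts.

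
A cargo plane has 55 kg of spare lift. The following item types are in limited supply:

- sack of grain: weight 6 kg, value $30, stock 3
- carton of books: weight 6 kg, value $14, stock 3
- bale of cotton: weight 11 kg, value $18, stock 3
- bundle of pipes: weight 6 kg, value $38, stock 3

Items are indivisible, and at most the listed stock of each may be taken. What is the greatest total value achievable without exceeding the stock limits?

Top feasible selections:
- 3×sack of grain + 3×carton of books + 3×bundle of pipes: weight 54, value 246
- 3×sack of grain + 1×carton of books + 1×bale of cotton + 3×bundle of pipes: weight 53, value 236
- 3×sack of grain + 2×carton of books + 3×bundle of pipes: weight 48, value 232
Best: $246.

$246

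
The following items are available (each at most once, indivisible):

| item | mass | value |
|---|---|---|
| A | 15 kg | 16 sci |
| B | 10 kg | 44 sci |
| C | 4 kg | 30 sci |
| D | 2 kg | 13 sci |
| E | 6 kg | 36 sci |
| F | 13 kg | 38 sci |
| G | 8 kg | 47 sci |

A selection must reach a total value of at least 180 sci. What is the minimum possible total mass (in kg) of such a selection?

41

Subsets with value ≥ 180, sorted by total mass:
- B+C+E+F+G: mass 41, value 195
- B+C+D+E+F+G: mass 43, value 208
- A+B+C+D+E+G: mass 45, value 186
- A+C+D+E+F+G: mass 48, value 180
Minimum mass: 41 kg.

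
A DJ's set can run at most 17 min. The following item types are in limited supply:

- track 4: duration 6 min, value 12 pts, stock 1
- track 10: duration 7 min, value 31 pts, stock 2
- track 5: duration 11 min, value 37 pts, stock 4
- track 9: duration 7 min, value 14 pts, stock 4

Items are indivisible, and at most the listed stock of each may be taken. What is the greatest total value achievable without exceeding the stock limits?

62 pts

Best selections within duration 17 and stock limits:
- 2×track 10: duration 14, value 62
- 1×track 4 + 1×track 5: duration 17, value 49
- 1×track 10 + 1×track 9: duration 14, value 45
- 1×track 4 + 1×track 10: duration 13, value 43
Best: 62 pts.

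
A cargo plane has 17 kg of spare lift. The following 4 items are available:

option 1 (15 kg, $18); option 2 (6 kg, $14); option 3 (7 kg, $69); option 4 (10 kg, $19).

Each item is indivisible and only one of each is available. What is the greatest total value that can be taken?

Check high-value combinations within 17 kg:
- option 3+option 4: weight 7+10=17, value 69+19=88
- option 2+option 3: weight 6+7=13, value 14+69=83
- option 3: weight 7, value 69
- option 2+option 4: weight 6+10=16, value 14+19=33
- option 4: weight 10, value 19
Best: $88.

$88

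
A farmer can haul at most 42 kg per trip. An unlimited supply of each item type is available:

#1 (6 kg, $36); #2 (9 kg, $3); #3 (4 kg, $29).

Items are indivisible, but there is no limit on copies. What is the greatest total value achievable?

$297

Best value-per-unit is #3 at 29/4; filling with it alone gives 10×29 = 290.
Optimal mix: 1×#1 + 9×#3 → weight 42, value 297.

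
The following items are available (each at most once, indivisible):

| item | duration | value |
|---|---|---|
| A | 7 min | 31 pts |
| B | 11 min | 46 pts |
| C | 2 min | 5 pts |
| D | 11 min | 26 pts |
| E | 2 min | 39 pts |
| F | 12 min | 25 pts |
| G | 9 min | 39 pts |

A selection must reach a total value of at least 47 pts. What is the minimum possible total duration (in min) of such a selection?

Subsets with value ≥ 47, sorted by total duration:
- A+E: duration 9, value 70
- E+G: duration 11, value 78
- A+C+E: duration 11, value 75
Minimum duration: 9 min.

9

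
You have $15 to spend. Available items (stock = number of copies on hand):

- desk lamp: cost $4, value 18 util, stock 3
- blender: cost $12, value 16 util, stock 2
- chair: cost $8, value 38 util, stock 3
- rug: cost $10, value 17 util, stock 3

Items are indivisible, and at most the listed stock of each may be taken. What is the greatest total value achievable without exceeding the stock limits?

56 util

Top feasible selections:
- 1×desk lamp + 1×chair: cost 12, value 56
- 3×desk lamp: cost 12, value 54
Best: 56 util.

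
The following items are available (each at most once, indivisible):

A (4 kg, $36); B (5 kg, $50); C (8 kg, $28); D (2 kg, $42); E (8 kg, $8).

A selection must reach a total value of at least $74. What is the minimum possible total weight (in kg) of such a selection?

Subsets with value ≥ 74, sorted by total weight:
- A+D: weight 6, value 78
- B+D: weight 7, value 92
- A+B: weight 9, value 86
- A+B+D: weight 11, value 128
Minimum weight: 6 kg.

6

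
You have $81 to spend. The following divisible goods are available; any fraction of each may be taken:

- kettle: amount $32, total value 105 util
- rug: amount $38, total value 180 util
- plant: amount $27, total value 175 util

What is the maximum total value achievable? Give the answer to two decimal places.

407.50

Take in order of value per unit:
- plant (175/27 per unit): all 27 → value 175, running total 175.00
- rug (180/38 per unit): all 38 → value 180, running total 355.00
- kettle (105/32 per unit): 16 of 32 → value 16×105/32 = 52.5000, running total 407.50
Total 407.50.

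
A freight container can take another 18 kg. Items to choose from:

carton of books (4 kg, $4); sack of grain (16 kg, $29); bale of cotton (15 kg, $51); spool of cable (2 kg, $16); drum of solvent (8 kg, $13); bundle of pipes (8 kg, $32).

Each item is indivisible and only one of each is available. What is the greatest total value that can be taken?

This is a 0/1 knapsack; check combinations near the capacity.
- bale of cotton+spool of cable: weight 15+2=17, value 51+16=67
- spool of cable+drum of solvent+bundle of pipes: weight 2+8+8=18, value 16+13+32=61
- carton of books+spool of cable+bundle of pipes: weight 4+2+8=14, value 4+16+32=52
- bale of cotton: weight 15, value 51
Best: $67.

$67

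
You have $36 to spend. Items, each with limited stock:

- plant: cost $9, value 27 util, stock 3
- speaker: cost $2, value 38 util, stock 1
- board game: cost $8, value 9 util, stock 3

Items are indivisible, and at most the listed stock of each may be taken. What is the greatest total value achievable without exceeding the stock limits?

119 util

Best selections within cost 36 and stock limits:
- 3×plant + 1×speaker: cost 29, value 119
- 2×plant + 1×speaker + 2×board game: cost 36, value 110
- 2×plant + 1×speaker + 1×board game: cost 28, value 101
- 2×plant + 1×speaker: cost 20, value 92
Best: 119 util.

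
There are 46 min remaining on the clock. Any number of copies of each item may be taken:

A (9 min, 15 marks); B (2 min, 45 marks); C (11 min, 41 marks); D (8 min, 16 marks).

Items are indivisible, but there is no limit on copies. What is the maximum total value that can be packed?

Best value-per-unit is B at 45/2, and filling with it alone uses time 23×2=46. No mix of the others beats 23×45 = 1035.

1035 marks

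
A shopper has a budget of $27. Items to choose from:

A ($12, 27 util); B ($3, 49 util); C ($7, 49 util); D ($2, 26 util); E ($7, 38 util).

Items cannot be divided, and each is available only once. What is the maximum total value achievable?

Check high-value combinations within $27:
- B+C+D+E: cost 3+7+2+7=19, value 49+49+26+38=162
- A+B+C+D: cost 12+3+7+2=24, value 27+49+49+26=151
- A+B+D+E: cost 12+3+2+7=24, value 27+49+26+38=140
- B+C+E: cost 3+7+7=17, value 49+49+38=136
Best: 162 util.

162 util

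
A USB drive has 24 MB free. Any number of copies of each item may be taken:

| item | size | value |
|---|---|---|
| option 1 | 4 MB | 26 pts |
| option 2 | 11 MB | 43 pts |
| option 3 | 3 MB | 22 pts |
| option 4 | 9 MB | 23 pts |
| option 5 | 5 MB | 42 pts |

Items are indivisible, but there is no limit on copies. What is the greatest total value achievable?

Best value-per-unit is option 5 at 42/5; filling with it alone gives 4×42 = 168.
Optimal mix: 1×option 1 + 4×option 5 → size 24, value 194.

194 pts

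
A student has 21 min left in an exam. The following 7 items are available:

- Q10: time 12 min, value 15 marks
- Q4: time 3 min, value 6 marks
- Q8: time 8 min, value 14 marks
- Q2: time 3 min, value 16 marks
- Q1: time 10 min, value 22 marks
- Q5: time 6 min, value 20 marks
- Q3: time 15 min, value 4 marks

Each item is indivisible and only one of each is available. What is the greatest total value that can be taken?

58 marks

This is a 0/1 knapsack; check combinations near the capacity.
- Q2+Q1+Q5: time 3+10+6=19, value 16+22+20=58
- Q4+Q8+Q2+Q5: time 3+8+3+6=20, value 6+14+16+20=56
- Q8+Q2+Q1: time 8+3+10=21, value 14+16+22=52
- Q10+Q2+Q5: time 12+3+6=21, value 15+16+20=51
- Q8+Q2+Q5: time 8+3+6=17, value 14+16+20=50
Best: 58 marks.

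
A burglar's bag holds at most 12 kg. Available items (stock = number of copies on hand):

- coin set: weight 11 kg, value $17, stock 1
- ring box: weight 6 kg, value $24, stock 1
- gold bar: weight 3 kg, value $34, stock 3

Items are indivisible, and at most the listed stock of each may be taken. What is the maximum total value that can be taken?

$102

Best selections within weight 12 and stock limits:
- 3×gold bar: weight 9, value 102
- 1×ring box + 2×gold bar: weight 12, value 92
- 2×gold bar: weight 6, value 68
Best: $102.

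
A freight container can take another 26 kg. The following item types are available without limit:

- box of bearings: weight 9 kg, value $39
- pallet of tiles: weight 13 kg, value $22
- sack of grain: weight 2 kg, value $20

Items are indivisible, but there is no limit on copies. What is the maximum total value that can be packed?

$260

Best value-per-unit is sack of grain at 20/2, and filling with it alone uses weight 13×2=26. No mix of the others beats 13×20 = 260.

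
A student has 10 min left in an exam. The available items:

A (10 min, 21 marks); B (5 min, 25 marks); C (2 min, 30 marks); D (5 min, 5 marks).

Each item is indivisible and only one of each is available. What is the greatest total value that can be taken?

Check high-value combinations within 10 min:
- B+C: time 5+2=7, value 25+30=55
- C+D: time 2+5=7, value 30+5=35
- C: time 2, value 30
- B+D: time 5+5=10, value 25+5=30
Best: 55 marks.

55 marks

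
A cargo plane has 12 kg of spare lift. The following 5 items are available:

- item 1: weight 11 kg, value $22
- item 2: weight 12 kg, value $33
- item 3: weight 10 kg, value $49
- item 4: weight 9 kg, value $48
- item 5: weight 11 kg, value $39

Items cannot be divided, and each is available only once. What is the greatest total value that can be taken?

$49

Check high-value combinations within 12 kg:
- item 3: weight 10, value 49
- item 4: weight 9, value 48
- item 5: weight 11, value 39
- item 2: weight 12, value 33
- item 1: weight 11, value 22
Best: $49.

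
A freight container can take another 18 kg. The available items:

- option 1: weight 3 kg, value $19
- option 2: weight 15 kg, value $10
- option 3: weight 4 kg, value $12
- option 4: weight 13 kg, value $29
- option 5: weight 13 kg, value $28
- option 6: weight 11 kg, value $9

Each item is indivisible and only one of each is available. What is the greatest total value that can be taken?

$48

Check high-value combinations within 18 kg:
- option 1+option 4: weight 3+13=16, value 19+29=48
- option 1+option 5: weight 3+13=16, value 19+28=47
- option 3+option 4: weight 4+13=17, value 12+29=41
- option 3+option 5: weight 4+13=17, value 12+28=40
Best: $48.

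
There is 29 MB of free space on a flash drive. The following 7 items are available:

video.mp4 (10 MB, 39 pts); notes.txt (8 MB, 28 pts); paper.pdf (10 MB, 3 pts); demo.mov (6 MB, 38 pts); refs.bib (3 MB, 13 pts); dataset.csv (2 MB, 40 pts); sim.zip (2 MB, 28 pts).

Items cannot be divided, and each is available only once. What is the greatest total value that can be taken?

Check high-value combinations within 29 MB:
- video.mp4+notes.txt+demo.mov+dataset.csv+sim.zip: size 10+8+6+2+2=28, value 39+28+38+40+28=173
- video.mp4+demo.mov+refs.bib+dataset.csv+sim.zip: size 10+6+3+2+2=23, value 39+38+13+40+28=158
- video.mp4+notes.txt+demo.mov+refs.bib+dataset.csv: size 10+8+6+3+2=29, value 39+28+38+13+40=158
- video.mp4+notes.txt+refs.bib+dataset.csv+sim.zip: size 10+8+3+2+2=25, value 39+28+13+40+28=148
- notes.txt+demo.mov+refs.bib+dataset.csv+sim.zip: size 8+6+3+2+2=21, value 28+38+13+40+28=147
Best: 173 pts.

173 pts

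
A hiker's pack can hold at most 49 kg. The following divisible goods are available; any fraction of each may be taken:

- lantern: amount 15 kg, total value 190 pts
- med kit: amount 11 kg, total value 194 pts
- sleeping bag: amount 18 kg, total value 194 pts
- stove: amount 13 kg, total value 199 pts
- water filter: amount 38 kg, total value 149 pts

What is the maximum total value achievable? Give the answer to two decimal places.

690.78

Take in order of value per unit:
- med kit (194/11 per unit): all 11 → value 194, running total 194.00
- stove (199/13 per unit): all 13 → value 199, running total 393.00
- lantern (190/15 per unit): all 15 → value 190, running total 583.00
- sleeping bag (194/18 per unit): 10 of 18 → value 10×194/18 = 107.7778, running total 690.78
Total 690.78.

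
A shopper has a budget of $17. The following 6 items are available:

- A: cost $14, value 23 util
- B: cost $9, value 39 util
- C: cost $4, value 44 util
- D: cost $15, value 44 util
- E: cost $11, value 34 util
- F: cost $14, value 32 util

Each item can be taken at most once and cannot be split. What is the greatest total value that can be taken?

83 util

Check high-value combinations within $17:
- B+C: cost 9+4=13, value 39+44=83
- C+E: cost 4+11=15, value 44+34=78
- C: cost 4, value 44
Best: 83 util.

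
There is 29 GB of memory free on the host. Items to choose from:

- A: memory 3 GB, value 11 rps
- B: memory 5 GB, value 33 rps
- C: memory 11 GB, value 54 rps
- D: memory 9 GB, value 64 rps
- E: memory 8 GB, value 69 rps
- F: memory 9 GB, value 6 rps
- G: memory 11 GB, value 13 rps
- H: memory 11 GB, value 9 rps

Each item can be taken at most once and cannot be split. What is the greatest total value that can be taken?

Check high-value combinations within 29 GB:
- C+D+E: memory 11+9+8=28, value 54+64+69=187
- A+B+D+E: memory 3+5+9+8=25, value 11+33+64+69=177
- A+B+C+E: memory 3+5+11+8=27, value 11+33+54+69=167
Best: 187 rps.

187 rps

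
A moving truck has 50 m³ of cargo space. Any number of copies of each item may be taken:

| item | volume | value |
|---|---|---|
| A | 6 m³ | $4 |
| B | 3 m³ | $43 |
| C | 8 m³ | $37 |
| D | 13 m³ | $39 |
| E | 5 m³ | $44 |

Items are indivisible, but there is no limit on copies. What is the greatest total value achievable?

Best value-per-unit is B at 43/3; filling with it alone gives 16×43 = 688.
Optimal mix: 15×B + 1×E → volume 50, value 689.

$689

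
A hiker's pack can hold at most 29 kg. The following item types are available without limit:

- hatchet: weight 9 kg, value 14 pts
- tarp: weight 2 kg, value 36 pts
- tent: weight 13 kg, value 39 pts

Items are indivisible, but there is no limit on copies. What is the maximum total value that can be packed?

504 pts

Best value-per-unit is tarp at 36/2, and filling with it alone uses weight 14×2=28. No mix of the others beats 14×36 = 504.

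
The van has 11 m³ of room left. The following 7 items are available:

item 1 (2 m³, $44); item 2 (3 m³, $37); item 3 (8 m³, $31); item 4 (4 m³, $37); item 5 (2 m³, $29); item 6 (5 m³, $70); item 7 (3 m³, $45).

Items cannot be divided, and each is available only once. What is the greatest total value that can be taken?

$159

This is a 0/1 knapsack; check combinations near the capacity.
- item 1+item 6+item 7: volume 2+5+3=10, value 44+70+45=159
- item 1+item 2+item 5+item 7: volume 2+3+2+3=10, value 44+37+29+45=155
- item 1+item 4+item 5+item 7: volume 2+4+2+3=11, value 44+37+29+45=155
- item 2+item 6+item 7: volume 3+5+3=11, value 37+70+45=152
Best: $159.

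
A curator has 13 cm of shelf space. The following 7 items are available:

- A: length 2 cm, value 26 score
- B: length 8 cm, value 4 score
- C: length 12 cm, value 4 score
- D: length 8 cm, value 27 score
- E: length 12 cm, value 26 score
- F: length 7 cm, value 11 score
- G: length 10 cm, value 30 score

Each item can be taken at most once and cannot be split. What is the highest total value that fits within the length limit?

Check high-value combinations within 13 cm:
- A+G: length 2+10=12, value 26+30=56
- A+D: length 2+8=10, value 26+27=53
- A+F: length 2+7=9, value 26+11=37
- A+B: length 2+8=10, value 26+4=30
Best: 56 score.

56 score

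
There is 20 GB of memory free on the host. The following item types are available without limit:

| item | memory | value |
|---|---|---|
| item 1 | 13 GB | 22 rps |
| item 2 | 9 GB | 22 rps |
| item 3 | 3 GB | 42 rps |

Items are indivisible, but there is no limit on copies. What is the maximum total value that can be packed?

Best value-per-unit is item 3 at 42/3, and filling with it alone uses memory 6×3=18. No mix of the others beats 6×42 = 252.

252 rps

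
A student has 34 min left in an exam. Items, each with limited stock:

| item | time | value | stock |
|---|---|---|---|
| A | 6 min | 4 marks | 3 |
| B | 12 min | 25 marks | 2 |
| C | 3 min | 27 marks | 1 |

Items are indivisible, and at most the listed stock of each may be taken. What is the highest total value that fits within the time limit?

Best selections within time 34 and stock limits:
- 1×A + 2×B + 1×C: time 33, value 81
- 2×B + 1×C: time 27, value 77
Best: 81 marks.

81 marks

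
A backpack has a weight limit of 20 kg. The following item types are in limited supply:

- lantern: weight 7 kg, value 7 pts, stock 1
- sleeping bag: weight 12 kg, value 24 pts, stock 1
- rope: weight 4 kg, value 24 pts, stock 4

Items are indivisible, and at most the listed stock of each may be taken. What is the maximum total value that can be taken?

96 pts

Top feasible selections:
- 4×rope: weight 16, value 96
- 1×lantern + 3×rope: weight 19, value 79
Best: 96 pts.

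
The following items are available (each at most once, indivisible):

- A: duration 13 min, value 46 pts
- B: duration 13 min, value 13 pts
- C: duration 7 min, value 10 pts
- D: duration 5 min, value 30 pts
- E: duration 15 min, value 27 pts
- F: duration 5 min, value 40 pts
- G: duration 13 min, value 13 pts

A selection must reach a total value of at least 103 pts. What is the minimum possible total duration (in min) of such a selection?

Subsets with value ≥ 103, sorted by total duration:
- A+D+F: duration 23, value 116
- A+C+D+F: duration 30, value 126
- C+D+E+F: duration 32, value 107
- A+E+F: duration 33, value 113
Minimum duration: 23 min.

23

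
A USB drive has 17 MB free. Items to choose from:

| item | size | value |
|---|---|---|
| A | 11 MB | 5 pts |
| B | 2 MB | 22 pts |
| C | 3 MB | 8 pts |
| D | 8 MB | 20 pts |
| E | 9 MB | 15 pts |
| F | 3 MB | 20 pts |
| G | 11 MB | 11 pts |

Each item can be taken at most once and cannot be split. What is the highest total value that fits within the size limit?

Check high-value combinations within 17 MB:
- B+C+D+F: size 2+3+8+3=16, value 22+8+20+20=70
- B+C+E+F: size 2+3+9+3=17, value 22+8+15+20=65
- B+D+F: size 2+8+3=13, value 22+20+20=62
- B+E+F: size 2+9+3=14, value 22+15+20=57
- B+F+G: size 2+3+11=16, value 22+20+11=53
Best: 70 pts.

70 pts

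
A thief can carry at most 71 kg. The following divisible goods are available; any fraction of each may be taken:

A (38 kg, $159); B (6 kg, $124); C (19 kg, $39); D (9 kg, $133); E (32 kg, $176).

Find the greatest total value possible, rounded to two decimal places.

533.42

Take in order of value per unit:
- B (124/6 per unit): all 6 → value 124, running total 124.00
- D (133/9 per unit): all 9 → value 133, running total 257.00
- E (176/32 per unit): all 32 → value 176, running total 433.00
- A (159/38 per unit): 24 of 38 → value 24×159/38 = 100.4211, running total 533.42
Total 533.42.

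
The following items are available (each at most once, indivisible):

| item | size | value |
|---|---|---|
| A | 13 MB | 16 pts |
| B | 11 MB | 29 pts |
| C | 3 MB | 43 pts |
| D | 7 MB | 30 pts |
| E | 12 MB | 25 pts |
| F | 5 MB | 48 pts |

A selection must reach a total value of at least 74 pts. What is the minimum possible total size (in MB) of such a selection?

Subsets with value ≥ 74, sorted by total size:
- C+F: size 8, value 91
- D+F: size 12, value 78
Minimum size: 8 MB.

8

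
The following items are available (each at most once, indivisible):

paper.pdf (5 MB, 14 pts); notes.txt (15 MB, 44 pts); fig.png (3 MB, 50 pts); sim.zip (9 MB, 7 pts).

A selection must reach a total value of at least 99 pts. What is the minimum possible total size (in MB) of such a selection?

23

Subsets with value ≥ 99, sorted by total size:
- paper.pdf+notes.txt+fig.png: size 23, value 108
- notes.txt+fig.png+sim.zip: size 27, value 101
- paper.pdf+notes.txt+fig.png+sim.zip: size 32, value 115
Minimum size: 23 MB.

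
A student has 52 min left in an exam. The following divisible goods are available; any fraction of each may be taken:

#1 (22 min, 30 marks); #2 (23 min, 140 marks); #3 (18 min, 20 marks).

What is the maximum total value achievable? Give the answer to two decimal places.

Take in order of value per unit:
- #2 (140/23 per unit): all 23 → value 140, running total 140.00
- #1 (30/22 per unit): all 22 → value 30, running total 170.00
- #3 (20/18 per unit): 7 of 18 → value 7×20/18 = 7.7778, running total 177.78
Total 177.78.

177.78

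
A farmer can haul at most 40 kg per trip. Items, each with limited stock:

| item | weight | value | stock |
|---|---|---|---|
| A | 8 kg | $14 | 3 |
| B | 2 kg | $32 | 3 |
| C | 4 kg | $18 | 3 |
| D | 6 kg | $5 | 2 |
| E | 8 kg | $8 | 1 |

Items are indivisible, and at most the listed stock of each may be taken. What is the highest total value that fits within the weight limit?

Top feasible selections:
- 2×A + 3×B + 3×C + 1×D: weight 40, value 183
- 2×A + 3×B + 3×C: weight 34, value 178
- 1×A + 3×B + 3×C + 1×D + 1×E: weight 40, value 177
- 1×A + 3×B + 3×C + 2×D: weight 38, value 174
Best: $183.

$183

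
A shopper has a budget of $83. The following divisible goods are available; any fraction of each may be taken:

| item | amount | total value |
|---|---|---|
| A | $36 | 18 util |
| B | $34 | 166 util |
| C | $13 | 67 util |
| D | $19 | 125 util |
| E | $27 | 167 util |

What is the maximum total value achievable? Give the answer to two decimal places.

Take in order of value per unit:
- D (125/19 per unit): all 19 → value 125, running total 125.00
- E (167/27 per unit): all 27 → value 167, running total 292.00
- C (67/13 per unit): all 13 → value 67, running total 359.00
- B (166/34 per unit): 24 of 34 → value 24×166/34 = 117.1765, running total 476.18
Total 476.18.

476.18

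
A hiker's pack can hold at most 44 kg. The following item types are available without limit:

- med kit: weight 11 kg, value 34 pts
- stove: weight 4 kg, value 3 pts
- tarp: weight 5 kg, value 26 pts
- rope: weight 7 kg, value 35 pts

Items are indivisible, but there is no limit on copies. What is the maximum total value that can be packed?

226 pts

Best value-per-unit is tarp at 26/5; filling with it alone gives 8×26 = 208.
Optimal mix: 6×tarp + 2×rope → weight 44, value 226.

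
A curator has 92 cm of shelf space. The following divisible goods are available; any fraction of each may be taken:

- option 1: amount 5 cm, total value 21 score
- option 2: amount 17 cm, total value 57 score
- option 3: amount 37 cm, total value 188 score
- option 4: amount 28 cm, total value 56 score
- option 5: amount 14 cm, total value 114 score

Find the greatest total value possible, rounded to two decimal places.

Take in order of value per unit:
- option 5 (114/14 per unit): all 14 → value 114, running total 114.00
- option 3 (188/37 per unit): all 37 → value 188, running total 302.00
- option 1 (21/5 per unit): all 5 → value 21, running total 323.00
- option 2 (57/17 per unit): all 17 → value 57, running total 380.00
- option 4 (56/28 per unit): 19 of 28 → value 19×56/28 = 38.0000, running total 418.00
Total 418.00.

418.00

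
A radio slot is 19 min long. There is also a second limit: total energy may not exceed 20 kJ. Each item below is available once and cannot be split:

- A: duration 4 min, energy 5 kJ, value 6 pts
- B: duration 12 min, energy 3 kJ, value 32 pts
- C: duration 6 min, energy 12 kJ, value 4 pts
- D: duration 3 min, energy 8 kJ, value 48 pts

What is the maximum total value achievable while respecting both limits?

86 pts

Feasible sets respecting both limits:
- A+B+D: duration 19, energy 16, value 86
- B+D: duration 15, energy 11, value 80
- A+D: duration 7, energy 13, value 54
- C+D: duration 9, energy 20, value 52
Best: 86 pts.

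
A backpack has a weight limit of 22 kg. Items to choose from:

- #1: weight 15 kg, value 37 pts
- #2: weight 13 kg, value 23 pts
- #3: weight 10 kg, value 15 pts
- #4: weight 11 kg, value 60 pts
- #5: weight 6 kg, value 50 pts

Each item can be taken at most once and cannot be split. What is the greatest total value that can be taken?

Check high-value combinations within 22 kg:
- #4+#5: weight 11+6=17, value 60+50=110
- #1+#5: weight 15+6=21, value 37+50=87
- #3+#4: weight 10+11=21, value 15+60=75
Best: 110 pts.

110 pts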